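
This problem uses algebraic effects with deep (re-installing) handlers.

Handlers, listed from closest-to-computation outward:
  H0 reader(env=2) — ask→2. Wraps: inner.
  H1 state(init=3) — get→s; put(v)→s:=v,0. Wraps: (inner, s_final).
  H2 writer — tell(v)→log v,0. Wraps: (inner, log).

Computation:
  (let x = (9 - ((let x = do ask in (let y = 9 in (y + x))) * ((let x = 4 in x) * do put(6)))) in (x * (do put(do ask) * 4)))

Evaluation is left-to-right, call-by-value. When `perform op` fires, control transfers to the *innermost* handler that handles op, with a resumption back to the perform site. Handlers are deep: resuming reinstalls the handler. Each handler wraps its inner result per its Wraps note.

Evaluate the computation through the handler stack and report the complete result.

Answer: ((0, 2), ())

Working:
ask @ H0 ⇒ 2
put(6) @ H1 ⇒ s:=6
ask @ H0 ⇒ 2
put(2) @ H1 ⇒ s:=2
H0 returns 0
H1 returns (0, 2)
H2 returns ((0, 2), ())
= ((0, 2), ())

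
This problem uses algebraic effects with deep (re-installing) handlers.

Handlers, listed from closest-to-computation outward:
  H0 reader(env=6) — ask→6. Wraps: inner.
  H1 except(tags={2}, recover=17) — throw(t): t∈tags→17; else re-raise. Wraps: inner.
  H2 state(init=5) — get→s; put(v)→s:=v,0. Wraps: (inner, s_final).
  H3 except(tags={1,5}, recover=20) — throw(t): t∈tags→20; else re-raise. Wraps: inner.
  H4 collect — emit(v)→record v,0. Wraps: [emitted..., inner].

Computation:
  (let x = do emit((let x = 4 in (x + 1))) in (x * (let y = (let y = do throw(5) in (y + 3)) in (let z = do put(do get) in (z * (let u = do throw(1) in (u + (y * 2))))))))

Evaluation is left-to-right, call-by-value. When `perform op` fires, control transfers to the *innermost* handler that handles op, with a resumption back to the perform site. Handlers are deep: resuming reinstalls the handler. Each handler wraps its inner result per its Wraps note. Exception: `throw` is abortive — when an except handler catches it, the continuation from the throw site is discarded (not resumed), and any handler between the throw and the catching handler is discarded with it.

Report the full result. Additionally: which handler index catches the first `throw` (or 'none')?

Working:
emit(5) @ H4 ⇒ out+=5
throw(5) @ H1 re-raised
throw(5) @ H3 caught ⇒ 20
H4 returns [5, 20]
= [5, 20]

Answer: [5, 20] ; first throw caught by: H3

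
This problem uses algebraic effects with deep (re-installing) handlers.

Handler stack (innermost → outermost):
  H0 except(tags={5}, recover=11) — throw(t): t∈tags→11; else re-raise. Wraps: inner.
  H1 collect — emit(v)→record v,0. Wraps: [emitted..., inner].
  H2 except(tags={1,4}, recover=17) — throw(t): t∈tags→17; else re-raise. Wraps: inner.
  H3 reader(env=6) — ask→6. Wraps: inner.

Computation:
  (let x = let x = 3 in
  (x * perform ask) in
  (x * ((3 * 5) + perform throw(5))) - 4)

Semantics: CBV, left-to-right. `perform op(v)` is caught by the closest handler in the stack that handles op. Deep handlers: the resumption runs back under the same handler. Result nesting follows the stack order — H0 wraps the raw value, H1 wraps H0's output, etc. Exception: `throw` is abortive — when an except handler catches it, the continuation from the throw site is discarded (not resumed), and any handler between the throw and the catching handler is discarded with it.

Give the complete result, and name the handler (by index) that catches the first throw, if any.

Answer: [11] ; first throw caught by: H0

Working:
ask @ H3 ⇒ 6
throw(5) @ H0 caught ⇒ 11
H1 returns [11]
H2 returns [11]
H3 returns [11]
= [11]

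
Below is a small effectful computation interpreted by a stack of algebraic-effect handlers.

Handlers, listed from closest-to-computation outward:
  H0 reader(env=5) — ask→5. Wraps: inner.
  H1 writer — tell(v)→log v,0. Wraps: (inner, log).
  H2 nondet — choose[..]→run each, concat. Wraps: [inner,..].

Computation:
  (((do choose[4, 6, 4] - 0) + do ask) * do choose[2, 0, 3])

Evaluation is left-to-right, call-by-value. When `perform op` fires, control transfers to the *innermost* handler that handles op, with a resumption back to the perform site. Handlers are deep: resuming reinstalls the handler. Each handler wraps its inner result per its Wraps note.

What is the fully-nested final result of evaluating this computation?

Answer: [(18, ()), (0, ()), (27, ()), (22, ()), (0, ()), (33, ()), (18, ()), (0, ()), (27, ())]

Step-by-step:
choose[4, 6, 4] @ H2
  branch[0] choose=4:
    ask @ H0 ⇒ 5
    choose[2, 0, 3] @ H2
      branch[0] choose=2:
        H0 returns 18
        H1 returns (18, ())
        H2 returns [(18, ())]
      branch[1] choose=0:
        H0 returns 0
        H1 returns (0, ())
        H2 returns [(0, ())]
      branch[2] choose=3:
        H0 returns 27
        H1 returns (27, ())
        H2 returns [(27, ())]
  branch[1] choose=6:
    ask @ H0 ⇒ 5
    choose[2, 0, 3] @ H2
      branch[0] choose=2:
        H0 returns 22
        H1 returns (22, ())
        H2 returns [(22, ())]
      branch[1] choose=0:
        H0 returns 0
        H1 returns (0, ())
        H2 returns [(0, ())]
      branch[2] choose=3:
        H0 returns 33
        H1 returns (33, ())
        H2 returns [(33, ())]
  branch[2] choose=4:
    ask @ H0 ⇒ 5
    choose[2, 0, 3] @ H2
      branch[0] choose=2:
        H0 returns 18
        H1 returns (18, ())
        H2 returns [(18, ())]
      branch[1] choose=0:
        H0 returns 0
        H1 returns (0, ())
        H2 returns [(0, ())]
      branch[2] choose=3:
        H0 returns 27
        H1 returns (27, ())
        H2 returns [(27, ())]
= [(18, ()), (0, ()), (27, ()), (22, ()), (0, ()), (33, ()), (18, ()), (0, ()), (27, ())]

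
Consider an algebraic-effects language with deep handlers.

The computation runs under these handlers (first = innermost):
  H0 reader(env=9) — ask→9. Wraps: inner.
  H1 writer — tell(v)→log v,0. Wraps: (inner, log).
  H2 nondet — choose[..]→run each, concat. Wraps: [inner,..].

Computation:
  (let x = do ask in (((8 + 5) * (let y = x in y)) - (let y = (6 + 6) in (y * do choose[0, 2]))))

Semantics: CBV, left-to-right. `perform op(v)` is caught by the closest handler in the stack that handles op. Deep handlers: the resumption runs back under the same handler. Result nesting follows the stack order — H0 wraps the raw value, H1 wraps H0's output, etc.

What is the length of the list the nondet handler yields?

Answer: 2

Step-by-step:
ask @ H0 ⇒ 9
choose[0, 2] @ H2
  branch[0] choose=0:
    H0 returns 117
    H1 returns (117, ())
    H2 returns [(117, ())]
  branch[1] choose=2:
    H0 returns 93
    H1 returns (93, ())
    H2 returns [(93, ())]
= [(117, ()), (93, ())]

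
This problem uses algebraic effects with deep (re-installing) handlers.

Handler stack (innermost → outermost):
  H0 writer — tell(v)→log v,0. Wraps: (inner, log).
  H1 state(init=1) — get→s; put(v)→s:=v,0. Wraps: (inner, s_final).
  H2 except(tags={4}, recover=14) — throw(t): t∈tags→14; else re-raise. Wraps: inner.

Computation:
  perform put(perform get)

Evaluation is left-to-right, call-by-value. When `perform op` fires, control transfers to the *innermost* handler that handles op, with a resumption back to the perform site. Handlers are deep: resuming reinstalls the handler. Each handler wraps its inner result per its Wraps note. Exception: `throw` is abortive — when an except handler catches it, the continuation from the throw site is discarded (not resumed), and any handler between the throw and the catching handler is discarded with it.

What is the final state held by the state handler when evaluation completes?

Answer: 1

Step-by-step:
get @ H1 ⇒ 1
put(1) @ H1 ⇒ s:=1
H0 returns (0, ())
H1 returns ((0, ()), 1)
H2 returns ((0, ()), 1)
= ((0, ()), 1)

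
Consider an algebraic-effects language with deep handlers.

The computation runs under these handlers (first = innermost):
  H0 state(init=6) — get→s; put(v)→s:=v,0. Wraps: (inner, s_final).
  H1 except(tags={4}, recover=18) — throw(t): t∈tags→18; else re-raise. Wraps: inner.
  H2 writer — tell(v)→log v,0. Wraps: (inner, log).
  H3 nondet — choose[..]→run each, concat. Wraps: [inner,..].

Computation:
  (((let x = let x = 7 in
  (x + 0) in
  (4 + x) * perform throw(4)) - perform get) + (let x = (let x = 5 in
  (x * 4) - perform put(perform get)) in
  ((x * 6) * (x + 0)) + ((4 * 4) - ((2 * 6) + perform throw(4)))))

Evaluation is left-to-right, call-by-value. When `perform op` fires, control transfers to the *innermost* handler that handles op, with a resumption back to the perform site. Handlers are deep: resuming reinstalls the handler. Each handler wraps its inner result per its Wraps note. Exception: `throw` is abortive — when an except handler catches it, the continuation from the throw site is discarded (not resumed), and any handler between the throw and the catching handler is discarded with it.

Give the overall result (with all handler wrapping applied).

Answer: [(18, ())]

Working:
throw(4) @ H1 caught ⇒ 18
H2 returns (18, ())
H3 returns [(18, ())]
= [(18, ())]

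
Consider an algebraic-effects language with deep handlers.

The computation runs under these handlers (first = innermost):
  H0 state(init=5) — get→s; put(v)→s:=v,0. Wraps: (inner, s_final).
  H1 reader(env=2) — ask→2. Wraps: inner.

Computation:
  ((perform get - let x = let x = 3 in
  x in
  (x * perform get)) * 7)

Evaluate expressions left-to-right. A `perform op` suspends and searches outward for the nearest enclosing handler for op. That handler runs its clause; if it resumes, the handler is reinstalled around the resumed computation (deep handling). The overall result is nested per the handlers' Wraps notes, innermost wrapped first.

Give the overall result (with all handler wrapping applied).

Answer: (-70, 5)

Evaluation trace:
get @ H0 ⇒ 5
get @ H0 ⇒ 5
H0 returns (-70, 5)
H1 returns (-70, 5)
= (-70, 5)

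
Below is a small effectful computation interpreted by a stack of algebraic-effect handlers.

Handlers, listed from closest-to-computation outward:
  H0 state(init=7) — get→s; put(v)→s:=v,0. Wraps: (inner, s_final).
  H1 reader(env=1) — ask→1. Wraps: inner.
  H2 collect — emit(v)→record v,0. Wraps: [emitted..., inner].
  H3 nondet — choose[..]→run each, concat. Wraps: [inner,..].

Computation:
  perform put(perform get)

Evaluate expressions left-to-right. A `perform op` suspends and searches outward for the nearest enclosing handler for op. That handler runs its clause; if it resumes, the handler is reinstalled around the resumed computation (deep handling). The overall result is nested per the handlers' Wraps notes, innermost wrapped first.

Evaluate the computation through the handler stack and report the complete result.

Evaluation trace:
get @ H0 ⇒ 7
put(7) @ H0 ⇒ s:=7
H0 returns (0, 7)
H1 returns (0, 7)
H2 returns [(0, 7)]
H3 returns [[(0, 7)]]
= [[(0, 7)]]

Answer: [[(0, 7)]]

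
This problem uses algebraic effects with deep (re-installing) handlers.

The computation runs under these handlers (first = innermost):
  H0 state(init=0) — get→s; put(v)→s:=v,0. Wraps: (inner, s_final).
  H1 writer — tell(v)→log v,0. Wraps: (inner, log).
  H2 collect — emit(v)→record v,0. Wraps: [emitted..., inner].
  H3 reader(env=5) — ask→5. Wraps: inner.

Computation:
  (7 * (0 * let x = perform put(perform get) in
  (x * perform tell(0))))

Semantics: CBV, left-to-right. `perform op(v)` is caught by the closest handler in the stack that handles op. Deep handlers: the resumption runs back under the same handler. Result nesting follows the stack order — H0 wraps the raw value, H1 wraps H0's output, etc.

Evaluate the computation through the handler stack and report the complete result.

Evaluation trace:
get @ H0 ⇒ 0
put(0) @ H0 ⇒ s:=0
tell(0) @ H1 ⇒ log+=0
H0 returns (0, 0)
H1 returns ((0, 0), (0))
H2 returns [((0, 0), (0))]
H3 returns [((0, 0), (0))]
= [((0, 0), (0))]

Answer: [((0, 0), (0))]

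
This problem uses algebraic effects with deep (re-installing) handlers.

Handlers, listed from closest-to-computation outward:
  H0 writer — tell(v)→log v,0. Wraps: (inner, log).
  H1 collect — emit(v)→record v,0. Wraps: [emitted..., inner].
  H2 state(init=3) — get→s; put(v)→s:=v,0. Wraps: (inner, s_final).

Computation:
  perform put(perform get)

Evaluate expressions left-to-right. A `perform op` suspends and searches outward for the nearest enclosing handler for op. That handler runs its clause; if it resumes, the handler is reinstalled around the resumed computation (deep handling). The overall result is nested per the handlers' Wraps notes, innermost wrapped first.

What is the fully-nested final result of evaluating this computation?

Step-by-step:
get @ H2 ⇒ 3
put(3) @ H2 ⇒ s:=3
H0 returns (0, ())
H1 returns [(0, ())]
H2 returns ([(0, ())], 3)
= ([(0, ())], 3)

Answer: ([(0, ())], 3)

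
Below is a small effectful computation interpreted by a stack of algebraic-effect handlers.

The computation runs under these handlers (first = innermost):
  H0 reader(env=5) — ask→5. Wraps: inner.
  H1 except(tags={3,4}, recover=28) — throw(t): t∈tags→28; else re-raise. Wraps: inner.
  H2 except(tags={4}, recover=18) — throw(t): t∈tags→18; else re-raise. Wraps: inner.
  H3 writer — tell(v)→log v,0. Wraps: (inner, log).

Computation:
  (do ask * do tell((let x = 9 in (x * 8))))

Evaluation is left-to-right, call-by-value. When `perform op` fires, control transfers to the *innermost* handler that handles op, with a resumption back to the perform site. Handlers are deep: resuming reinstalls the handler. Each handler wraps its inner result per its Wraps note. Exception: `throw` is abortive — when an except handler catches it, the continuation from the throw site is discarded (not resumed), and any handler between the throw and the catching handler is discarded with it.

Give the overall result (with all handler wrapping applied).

Evaluation trace:
ask @ H0 ⇒ 5
tell(72) @ H3 ⇒ log+=72
H0 returns 0
H1 returns 0
H2 returns 0
H3 returns (0, (72))
= (0, (72))

Answer: (0, (72))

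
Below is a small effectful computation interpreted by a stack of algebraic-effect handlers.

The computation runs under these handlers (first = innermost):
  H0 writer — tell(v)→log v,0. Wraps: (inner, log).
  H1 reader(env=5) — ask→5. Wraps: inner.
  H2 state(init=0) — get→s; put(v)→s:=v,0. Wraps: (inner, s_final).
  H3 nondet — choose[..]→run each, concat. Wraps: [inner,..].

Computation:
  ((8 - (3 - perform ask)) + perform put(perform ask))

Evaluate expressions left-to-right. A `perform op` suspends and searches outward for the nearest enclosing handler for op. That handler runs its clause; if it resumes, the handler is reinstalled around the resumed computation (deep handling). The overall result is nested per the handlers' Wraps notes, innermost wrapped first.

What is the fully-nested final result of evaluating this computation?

Evaluation trace:
ask @ H1 ⇒ 5
ask @ H1 ⇒ 5
put(5) @ H2 ⇒ s:=5
H0 returns (10, ())
H1 returns (10, ())
H2 returns ((10, ()), 5)
H3 returns [((10, ()), 5)]
= [((10, ()), 5)]

Answer: [((10, ()), 5)]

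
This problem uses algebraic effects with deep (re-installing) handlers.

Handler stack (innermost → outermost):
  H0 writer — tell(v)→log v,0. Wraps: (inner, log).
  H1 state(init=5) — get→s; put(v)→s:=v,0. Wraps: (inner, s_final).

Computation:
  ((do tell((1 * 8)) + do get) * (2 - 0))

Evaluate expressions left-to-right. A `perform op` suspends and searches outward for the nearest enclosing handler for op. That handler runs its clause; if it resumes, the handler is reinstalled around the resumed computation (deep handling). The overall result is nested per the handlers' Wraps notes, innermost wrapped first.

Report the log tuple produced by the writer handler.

Working:
tell(8) @ H0 ⇒ log+=8
get @ H1 ⇒ 5
H0 returns (10, (8))
H1 returns ((10, (8)), 5)
= ((10, (8)), 5)

Answer: (8)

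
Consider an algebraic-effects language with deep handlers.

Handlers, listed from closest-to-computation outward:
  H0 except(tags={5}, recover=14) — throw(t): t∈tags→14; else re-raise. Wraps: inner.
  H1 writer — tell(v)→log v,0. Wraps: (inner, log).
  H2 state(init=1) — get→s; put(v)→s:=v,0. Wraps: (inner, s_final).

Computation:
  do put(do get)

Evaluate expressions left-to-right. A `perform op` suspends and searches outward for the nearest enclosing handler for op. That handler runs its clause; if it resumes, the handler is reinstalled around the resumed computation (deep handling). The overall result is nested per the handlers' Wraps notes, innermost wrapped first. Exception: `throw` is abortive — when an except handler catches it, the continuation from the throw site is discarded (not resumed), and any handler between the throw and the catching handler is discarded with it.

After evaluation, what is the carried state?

Answer: 1

Working:
get @ H2 ⇒ 1
put(1) @ H2 ⇒ s:=1
H0 returns 0
H1 returns (0, ())
H2 returns ((0, ()), 1)
= ((0, ()), 1)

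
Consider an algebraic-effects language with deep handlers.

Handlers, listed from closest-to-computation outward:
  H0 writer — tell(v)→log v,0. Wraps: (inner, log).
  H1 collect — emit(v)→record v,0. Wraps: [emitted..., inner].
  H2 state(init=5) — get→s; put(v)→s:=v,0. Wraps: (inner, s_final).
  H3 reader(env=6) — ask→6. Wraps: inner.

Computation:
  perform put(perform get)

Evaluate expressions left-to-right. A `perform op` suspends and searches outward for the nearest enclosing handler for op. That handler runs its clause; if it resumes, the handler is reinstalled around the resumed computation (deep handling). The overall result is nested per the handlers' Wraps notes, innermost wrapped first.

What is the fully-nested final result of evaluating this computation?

Answer: ([(0, ())], 5)

Evaluation trace:
get @ H2 ⇒ 5
put(5) @ H2 ⇒ s:=5
H0 returns (0, ())
H1 returns [(0, ())]
H2 returns ([(0, ())], 5)
H3 returns ([(0, ())], 5)
= ([(0, ())], 5)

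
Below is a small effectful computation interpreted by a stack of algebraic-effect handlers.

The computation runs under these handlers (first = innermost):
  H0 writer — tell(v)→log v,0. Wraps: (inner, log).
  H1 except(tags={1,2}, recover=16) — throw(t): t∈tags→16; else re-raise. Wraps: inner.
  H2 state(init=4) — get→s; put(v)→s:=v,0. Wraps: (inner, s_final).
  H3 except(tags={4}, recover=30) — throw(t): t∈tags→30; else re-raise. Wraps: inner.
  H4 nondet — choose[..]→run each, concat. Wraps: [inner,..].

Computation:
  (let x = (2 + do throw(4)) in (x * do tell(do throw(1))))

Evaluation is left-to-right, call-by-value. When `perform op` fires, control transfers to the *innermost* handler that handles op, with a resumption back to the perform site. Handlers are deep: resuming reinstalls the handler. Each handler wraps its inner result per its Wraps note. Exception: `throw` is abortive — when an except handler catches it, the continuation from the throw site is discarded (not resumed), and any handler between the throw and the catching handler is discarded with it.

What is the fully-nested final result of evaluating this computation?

Step-by-step:
throw(4) @ H1 re-raised
throw(4) @ H3 caught ⇒ 30
H4 returns [30]
= [30]

Answer: [30]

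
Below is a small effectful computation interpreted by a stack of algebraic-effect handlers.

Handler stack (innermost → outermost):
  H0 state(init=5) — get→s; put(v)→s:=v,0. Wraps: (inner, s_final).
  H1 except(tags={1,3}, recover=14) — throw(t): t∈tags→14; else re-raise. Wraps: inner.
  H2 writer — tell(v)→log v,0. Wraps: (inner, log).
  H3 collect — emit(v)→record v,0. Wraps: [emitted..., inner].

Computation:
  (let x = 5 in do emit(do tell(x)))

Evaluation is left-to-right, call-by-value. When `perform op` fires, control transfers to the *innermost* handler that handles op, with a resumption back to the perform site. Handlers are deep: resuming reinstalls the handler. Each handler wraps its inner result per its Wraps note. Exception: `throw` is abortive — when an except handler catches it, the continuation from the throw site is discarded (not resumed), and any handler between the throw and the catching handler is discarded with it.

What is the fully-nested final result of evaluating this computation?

Answer: [0, ((0, 5), (5))]

Step-by-step:
tell(5) @ H2 ⇒ log+=5
emit(0) @ H3 ⇒ out+=0
H0 returns (0, 5)
H1 returns (0, 5)
H2 returns ((0, 5), (5))
H3 returns [0, ((0, 5), (5))]
= [0, ((0, 5), (5))]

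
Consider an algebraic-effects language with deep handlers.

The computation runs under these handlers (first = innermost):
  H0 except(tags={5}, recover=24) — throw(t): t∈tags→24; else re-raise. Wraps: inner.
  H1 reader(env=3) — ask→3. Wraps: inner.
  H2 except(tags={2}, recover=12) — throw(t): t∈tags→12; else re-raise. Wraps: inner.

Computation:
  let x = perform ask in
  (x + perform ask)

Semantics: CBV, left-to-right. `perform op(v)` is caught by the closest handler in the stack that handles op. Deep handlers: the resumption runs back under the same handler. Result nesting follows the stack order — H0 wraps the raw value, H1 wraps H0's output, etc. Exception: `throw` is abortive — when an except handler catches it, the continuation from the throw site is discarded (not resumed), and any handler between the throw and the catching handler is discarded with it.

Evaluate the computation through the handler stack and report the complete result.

Working:
ask @ H1 ⇒ 3
ask @ H1 ⇒ 3
H0 returns 6
H1 returns 6
H2 returns 6
= 6

Answer: 6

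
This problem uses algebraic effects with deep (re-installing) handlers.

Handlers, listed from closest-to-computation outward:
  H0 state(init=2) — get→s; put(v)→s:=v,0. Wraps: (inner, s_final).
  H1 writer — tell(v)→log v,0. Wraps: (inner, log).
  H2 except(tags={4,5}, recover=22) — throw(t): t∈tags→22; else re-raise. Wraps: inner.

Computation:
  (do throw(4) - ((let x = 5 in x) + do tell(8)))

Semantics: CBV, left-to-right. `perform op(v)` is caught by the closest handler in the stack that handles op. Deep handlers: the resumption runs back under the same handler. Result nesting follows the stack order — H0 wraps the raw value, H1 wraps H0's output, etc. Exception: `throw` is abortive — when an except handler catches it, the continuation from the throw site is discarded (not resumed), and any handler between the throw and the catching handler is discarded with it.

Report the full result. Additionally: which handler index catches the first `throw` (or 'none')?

Step-by-step:
throw(4) @ H2 caught ⇒ 22
= 22

Answer: 22 ; first throw caught by: H2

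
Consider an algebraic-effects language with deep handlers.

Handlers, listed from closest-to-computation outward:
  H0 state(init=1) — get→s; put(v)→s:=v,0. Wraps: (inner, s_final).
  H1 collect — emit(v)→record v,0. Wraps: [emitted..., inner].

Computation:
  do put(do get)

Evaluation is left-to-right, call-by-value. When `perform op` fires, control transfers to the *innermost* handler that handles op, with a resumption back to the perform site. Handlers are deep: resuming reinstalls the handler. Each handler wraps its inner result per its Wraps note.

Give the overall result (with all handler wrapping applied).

Evaluation trace:
get @ H0 ⇒ 1
put(1) @ H0 ⇒ s:=1
H0 returns (0, 1)
H1 returns [(0, 1)]
= [(0, 1)]

Answer: [(0, 1)]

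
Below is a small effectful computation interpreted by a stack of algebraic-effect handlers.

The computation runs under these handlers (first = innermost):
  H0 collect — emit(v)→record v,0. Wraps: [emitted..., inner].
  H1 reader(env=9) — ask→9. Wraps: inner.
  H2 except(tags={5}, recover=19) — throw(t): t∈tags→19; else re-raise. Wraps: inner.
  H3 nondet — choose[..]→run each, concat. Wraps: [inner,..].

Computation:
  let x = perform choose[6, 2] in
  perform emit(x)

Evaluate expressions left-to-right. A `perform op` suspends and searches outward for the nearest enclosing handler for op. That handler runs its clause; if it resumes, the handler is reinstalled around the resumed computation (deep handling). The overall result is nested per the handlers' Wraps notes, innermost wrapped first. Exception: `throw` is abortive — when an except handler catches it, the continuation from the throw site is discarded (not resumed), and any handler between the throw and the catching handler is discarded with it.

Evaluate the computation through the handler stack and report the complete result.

Evaluation trace:
choose[6, 2] @ H3
  branch[0] choose=6:
    emit(6) @ H0 ⇒ out+=6
    H0 returns [6, 0]
    H1 returns [6, 0]
    H2 returns [6, 0]
    H3 returns [[6, 0]]
  branch[1] choose=2:
    emit(2) @ H0 ⇒ out+=2
    H0 returns [2, 0]
    H1 returns [2, 0]
    H2 returns [2, 0]
    H3 returns [[2, 0]]
= [[6, 0], [2, 0]]

Answer: [[6, 0], [2, 0]]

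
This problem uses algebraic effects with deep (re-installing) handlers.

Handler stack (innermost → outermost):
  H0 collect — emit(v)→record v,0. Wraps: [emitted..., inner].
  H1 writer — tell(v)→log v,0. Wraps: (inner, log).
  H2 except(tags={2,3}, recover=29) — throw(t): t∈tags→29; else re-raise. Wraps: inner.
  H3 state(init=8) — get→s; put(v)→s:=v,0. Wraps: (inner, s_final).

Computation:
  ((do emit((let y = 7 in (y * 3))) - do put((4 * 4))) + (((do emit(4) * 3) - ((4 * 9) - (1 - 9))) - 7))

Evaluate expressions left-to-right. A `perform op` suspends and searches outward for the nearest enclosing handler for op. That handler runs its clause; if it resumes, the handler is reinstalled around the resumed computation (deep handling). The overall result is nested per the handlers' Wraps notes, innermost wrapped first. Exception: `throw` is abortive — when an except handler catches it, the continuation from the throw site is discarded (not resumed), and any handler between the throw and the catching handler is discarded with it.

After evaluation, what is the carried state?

Evaluation trace:
emit(21) @ H0 ⇒ out+=21
put(16) @ H3 ⇒ s:=16
emit(4) @ H0 ⇒ out+=4
H0 returns [21, 4, -51]
H1 returns ([21, 4, -51], ())
H2 returns ([21, 4, -51], ())
H3 returns (([21, 4, -51], ()), 16)
= (([21, 4, -51], ()), 16)

Answer: 16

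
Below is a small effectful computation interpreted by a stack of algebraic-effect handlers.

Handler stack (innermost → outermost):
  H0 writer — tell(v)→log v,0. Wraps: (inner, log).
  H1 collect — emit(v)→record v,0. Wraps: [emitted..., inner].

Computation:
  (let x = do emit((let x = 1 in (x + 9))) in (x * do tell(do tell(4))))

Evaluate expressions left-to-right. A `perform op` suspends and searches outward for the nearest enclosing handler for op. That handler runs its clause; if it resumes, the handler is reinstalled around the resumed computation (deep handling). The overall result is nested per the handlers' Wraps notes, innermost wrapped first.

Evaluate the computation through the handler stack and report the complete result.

Answer: [10, (0, (4, 0))]

Evaluation trace:
emit(10) @ H1 ⇒ out+=10
tell(4) @ H0 ⇒ log+=4
tell(0) @ H0 ⇒ log+=0
H0 returns (0, (4, 0))
H1 returns [10, (0, (4, 0))]
= [10, (0, (4, 0))]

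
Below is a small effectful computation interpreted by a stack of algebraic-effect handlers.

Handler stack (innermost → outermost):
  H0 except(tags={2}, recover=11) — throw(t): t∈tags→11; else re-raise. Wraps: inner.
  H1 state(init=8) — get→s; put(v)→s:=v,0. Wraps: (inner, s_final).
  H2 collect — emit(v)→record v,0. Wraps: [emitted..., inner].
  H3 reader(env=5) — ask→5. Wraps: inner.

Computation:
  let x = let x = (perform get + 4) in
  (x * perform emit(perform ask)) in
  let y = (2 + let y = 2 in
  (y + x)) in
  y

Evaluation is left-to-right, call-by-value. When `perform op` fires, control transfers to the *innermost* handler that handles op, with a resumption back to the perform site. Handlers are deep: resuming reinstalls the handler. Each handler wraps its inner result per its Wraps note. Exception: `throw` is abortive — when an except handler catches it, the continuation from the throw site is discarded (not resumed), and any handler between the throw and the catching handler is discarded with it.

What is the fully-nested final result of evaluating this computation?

Step-by-step:
get @ H1 ⇒ 8
ask @ H3 ⇒ 5
emit(5) @ H2 ⇒ out+=5
H0 returns 4
H1 returns (4, 8)
H2 returns [5, (4, 8)]
H3 returns [5, (4, 8)]
= [5, (4, 8)]

Answer: [5, (4, 8)]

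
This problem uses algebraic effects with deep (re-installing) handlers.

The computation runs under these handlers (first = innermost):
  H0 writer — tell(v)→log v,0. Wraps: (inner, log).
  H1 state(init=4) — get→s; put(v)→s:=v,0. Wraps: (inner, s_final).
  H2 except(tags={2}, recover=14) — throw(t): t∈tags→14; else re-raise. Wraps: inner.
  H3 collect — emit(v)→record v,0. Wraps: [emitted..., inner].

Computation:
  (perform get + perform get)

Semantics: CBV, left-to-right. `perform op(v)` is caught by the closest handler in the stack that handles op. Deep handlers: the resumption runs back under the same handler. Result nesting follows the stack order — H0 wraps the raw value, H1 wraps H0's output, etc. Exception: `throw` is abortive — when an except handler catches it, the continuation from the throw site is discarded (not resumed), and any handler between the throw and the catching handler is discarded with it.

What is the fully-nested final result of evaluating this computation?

Working:
get @ H1 ⇒ 4
get @ H1 ⇒ 4
H0 returns (8, ())
H1 returns ((8, ()), 4)
H2 returns ((8, ()), 4)
H3 returns [((8, ()), 4)]
= [((8, ()), 4)]

Answer: [((8, ()), 4)]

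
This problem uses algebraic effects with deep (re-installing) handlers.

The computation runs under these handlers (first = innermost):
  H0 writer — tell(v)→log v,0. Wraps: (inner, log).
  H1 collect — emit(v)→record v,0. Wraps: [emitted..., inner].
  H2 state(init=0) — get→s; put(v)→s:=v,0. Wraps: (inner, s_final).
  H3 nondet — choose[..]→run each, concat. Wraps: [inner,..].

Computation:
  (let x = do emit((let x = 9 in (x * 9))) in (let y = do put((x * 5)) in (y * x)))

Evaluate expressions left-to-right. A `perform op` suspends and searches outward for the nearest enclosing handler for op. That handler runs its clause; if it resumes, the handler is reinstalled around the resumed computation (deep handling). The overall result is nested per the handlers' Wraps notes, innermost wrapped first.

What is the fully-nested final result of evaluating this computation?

Answer: [([81, (0, ())], 0)]

Step-by-step:
emit(81) @ H1 ⇒ out+=81
put(0) @ H2 ⇒ s:=0
H0 returns (0, ())
H1 returns [81, (0, ())]
H2 returns ([81, (0, ())], 0)
H3 returns [([81, (0, ())], 0)]
= [([81, (0, ())], 0)]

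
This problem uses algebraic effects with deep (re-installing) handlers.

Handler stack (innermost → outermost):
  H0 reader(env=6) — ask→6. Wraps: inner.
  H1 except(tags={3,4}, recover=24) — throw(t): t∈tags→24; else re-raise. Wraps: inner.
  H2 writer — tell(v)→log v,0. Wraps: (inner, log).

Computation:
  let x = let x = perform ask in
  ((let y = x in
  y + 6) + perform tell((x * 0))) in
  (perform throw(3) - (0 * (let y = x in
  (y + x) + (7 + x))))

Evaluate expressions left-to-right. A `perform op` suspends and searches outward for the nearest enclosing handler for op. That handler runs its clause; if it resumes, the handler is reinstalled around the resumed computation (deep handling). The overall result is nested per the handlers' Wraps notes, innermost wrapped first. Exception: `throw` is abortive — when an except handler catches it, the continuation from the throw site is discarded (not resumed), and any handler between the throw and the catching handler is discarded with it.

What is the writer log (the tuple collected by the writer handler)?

Answer: (0)

Step-by-step:
ask @ H0 ⇒ 6
tell(0) @ H2 ⇒ log+=0
throw(3) @ H1 caught ⇒ 24
H2 returns (24, (0))
= (24, (0))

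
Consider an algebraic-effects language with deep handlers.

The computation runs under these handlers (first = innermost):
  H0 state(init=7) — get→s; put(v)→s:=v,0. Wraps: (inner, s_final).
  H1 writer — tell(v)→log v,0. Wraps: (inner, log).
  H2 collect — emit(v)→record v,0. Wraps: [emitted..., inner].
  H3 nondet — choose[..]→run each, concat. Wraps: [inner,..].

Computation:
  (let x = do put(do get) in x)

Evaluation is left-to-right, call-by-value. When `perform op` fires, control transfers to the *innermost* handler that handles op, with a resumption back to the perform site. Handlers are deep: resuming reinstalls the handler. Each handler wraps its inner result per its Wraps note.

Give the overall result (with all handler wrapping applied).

Working:
get @ H0 ⇒ 7
put(7) @ H0 ⇒ s:=7
H0 returns (0, 7)
H1 returns ((0, 7), ())
H2 returns [((0, 7), ())]
H3 returns [[((0, 7), ())]]
= [[((0, 7), ())]]

Answer: [[((0, 7), ())]]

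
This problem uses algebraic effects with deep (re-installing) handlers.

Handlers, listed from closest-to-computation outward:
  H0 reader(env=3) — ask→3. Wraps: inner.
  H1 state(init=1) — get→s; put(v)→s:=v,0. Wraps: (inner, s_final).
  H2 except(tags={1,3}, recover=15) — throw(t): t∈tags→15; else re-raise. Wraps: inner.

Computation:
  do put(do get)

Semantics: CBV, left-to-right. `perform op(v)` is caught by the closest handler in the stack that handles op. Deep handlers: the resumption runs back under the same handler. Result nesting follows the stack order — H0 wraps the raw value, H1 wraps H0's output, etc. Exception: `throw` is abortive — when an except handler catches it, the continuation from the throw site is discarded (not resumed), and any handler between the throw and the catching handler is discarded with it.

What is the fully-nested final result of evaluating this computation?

Answer: (0, 1)

Step-by-step:
get @ H1 ⇒ 1
put(1) @ H1 ⇒ s:=1
H0 returns 0
H1 returns (0, 1)
H2 returns (0, 1)
= (0, 1)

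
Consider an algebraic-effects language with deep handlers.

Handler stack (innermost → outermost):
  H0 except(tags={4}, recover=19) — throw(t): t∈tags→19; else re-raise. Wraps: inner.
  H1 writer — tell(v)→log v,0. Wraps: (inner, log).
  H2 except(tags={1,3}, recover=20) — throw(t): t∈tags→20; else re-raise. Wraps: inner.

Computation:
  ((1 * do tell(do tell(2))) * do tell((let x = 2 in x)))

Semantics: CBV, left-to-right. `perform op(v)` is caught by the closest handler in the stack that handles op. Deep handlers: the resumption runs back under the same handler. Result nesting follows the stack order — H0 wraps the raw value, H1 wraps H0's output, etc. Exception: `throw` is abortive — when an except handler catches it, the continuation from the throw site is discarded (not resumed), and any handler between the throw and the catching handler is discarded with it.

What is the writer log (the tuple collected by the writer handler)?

Evaluation trace:
tell(2) @ H1 ⇒ log+=2
tell(0) @ H1 ⇒ log+=0
tell(2) @ H1 ⇒ log+=2
H0 returns 0
H1 returns (0, (2, 0, 2))
H2 returns (0, (2, 0, 2))
= (0, (2, 0, 2))

Answer: (2, 0, 2)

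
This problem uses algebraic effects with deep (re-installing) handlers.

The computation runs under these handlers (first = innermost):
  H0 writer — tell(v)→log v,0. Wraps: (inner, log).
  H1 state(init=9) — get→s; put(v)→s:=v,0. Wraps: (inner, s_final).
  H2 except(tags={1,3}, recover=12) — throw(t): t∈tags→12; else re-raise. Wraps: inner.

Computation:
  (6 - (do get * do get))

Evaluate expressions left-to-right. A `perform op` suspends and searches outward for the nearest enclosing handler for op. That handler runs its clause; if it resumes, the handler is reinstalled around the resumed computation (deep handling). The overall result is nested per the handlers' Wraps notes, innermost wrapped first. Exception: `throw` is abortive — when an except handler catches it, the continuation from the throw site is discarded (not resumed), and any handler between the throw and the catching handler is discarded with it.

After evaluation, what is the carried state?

Answer: 9

Working:
get @ H1 ⇒ 9
get @ H1 ⇒ 9
H0 returns (-75, ())
H1 returns ((-75, ()), 9)
H2 returns ((-75, ()), 9)
= ((-75, ()), 9)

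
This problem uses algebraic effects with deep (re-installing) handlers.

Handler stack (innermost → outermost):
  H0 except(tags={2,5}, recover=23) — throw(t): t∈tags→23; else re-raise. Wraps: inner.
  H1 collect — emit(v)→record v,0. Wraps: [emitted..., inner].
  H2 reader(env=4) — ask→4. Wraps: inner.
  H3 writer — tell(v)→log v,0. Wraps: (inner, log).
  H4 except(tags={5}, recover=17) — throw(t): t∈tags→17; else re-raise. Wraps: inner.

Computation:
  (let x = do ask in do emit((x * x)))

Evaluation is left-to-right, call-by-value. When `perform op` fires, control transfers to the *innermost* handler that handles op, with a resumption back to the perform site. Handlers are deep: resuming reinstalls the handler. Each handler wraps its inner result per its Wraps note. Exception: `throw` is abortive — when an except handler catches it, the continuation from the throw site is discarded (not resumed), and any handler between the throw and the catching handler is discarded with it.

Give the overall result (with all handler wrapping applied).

Evaluation trace:
ask @ H2 ⇒ 4
emit(16) @ H1 ⇒ out+=16
H0 returns 0
H1 returns [16, 0]
H2 returns [16, 0]
H3 returns ([16, 0], ())
H4 returns ([16, 0], ())
= ([16, 0], ())

Answer: ([16, 0], ())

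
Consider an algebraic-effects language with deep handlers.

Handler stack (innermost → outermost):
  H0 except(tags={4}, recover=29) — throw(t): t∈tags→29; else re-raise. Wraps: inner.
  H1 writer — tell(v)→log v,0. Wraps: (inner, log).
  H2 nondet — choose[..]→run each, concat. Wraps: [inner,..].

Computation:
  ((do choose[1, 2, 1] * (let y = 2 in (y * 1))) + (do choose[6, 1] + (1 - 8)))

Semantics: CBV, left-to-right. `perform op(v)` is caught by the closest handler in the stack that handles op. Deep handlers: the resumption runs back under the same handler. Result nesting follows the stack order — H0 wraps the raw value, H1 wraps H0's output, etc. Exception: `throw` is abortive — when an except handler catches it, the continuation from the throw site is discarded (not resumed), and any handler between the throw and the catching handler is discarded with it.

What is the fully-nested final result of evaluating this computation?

Evaluation trace:
choose[1, 2, 1] @ H2
  branch[0] choose=1:
    choose[6, 1] @ H2
      branch[0] choose=6:
        H0 returns 1
        H1 returns (1, ())
        H2 returns [(1, ())]
      branch[1] choose=1:
        H0 returns -4
        H1 returns (-4, ())
        H2 returns [(-4, ())]
  branch[1] choose=2:
    choose[6, 1] @ H2
      branch[0] choose=6:
        H0 returns 3
        H1 returns (3, ())
        H2 returns [(3, ())]
      branch[1] choose=1:
        H0 returns -2
        H1 returns (-2, ())
        H2 returns [(-2, ())]
  branch[2] choose=1:
    choose[6, 1] @ H2
      branch[0] choose=6:
        H0 returns 1
        H1 returns (1, ())
        H2 returns [(1, ())]
      branch[1] choose=1:
        H0 returns -4
        H1 returns (-4, ())
        H2 returns [(-4, ())]
= [(1, ()), (-4, ()), (3, ()), (-2, ()), (1, ()), (-4, ())]

Answer: [(1, ()), (-4, ()), (3, ()), (-2, ()), (1, ()), (-4, ())]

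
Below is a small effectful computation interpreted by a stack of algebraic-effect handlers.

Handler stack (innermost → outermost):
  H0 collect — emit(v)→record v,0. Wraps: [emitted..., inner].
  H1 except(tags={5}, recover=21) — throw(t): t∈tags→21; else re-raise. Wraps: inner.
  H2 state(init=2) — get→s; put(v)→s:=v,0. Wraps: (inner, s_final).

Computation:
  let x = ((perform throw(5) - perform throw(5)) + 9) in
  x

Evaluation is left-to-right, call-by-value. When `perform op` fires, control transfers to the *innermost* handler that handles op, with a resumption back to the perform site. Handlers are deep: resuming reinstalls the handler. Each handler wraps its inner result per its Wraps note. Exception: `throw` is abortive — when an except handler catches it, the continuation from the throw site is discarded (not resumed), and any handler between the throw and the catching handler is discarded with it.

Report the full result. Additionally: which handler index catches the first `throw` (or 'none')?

Answer: (21, 2) ; first throw caught by: H1

Working:
throw(5) @ H1 caught ⇒ 21
H2 returns (21, 2)
= (21, 2)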